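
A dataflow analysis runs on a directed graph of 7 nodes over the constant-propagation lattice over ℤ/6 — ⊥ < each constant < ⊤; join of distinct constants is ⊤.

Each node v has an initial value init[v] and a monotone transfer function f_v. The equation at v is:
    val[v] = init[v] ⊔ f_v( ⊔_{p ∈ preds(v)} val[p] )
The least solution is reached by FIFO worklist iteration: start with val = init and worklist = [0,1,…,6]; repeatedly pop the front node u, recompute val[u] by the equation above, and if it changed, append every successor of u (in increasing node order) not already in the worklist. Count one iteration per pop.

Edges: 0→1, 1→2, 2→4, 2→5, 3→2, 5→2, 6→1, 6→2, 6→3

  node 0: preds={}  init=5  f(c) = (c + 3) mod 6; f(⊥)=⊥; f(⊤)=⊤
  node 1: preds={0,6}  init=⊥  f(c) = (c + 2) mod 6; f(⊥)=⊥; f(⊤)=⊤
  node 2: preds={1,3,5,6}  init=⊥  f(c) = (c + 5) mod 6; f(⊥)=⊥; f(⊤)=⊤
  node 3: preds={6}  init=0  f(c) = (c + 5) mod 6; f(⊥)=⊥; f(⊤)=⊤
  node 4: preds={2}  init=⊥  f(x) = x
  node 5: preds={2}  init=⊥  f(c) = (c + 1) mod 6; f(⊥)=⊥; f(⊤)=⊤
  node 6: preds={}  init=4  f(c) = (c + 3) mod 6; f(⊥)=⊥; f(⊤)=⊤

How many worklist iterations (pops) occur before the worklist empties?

Iteration log — 8 steps:
  step 1. node 0  ⊔preds=⊥  new=5  stable
  step 2. node 1  ⊔preds=⊤  new=⊤  old=⊥  +wl: 
  step 3. node 2  ⊔preds=⊤  new=⊤  old=⊥  +wl: 
  step 4. node 3  ⊔preds=4  new=⊤  old=0  +wl: 2
  step 5. node 4  ⊔preds=⊤  new=⊤  old=⊥  +wl: 
  step 6. node 5  ⊔preds=⊤  new=⊤  old=⊥  +wl: 
  step 7. node 6  ⊔preds=⊥  new=4  stable
  step 8. node 2  ⊔preds=⊤  new=⊤  stable

Least fixpoint reached:
  node 0: 5
  node 1: ⊤
  node 2: ⊤
  node 3: ⊤
  node 4: ⊤
  node 5: ⊤
  node 6: 4

8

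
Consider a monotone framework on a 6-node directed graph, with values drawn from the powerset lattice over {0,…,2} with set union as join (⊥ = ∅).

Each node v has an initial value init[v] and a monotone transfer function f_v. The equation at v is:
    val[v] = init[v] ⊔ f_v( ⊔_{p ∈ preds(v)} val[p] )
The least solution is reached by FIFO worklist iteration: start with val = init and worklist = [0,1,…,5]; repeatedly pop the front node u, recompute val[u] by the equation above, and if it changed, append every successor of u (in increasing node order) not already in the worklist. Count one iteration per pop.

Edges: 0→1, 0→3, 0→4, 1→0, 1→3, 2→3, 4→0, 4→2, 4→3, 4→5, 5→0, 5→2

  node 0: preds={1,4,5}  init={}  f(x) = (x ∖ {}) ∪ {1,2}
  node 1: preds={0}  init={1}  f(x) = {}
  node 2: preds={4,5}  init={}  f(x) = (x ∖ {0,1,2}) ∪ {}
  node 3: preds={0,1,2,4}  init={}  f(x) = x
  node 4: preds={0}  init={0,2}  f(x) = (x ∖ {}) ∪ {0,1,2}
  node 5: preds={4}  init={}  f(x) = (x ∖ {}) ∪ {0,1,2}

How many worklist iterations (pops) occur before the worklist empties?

Worklist (9 pops):
  #1 pop 0: in={0,1,2} → {0,1,2} (was {}); enqueue []
  #2 pop 1: in={0,1,2} → {1} (no change)
  #3 pop 2: in={0,2} → {} (no change)
  #4 pop 3: in={0,1,2} → {0,1,2} (was {}); enqueue []
  #5 pop 4: in={0,1,2} → {0,1,2} (was {0,2}); enqueue [0,2,3]
  #6 pop 5: in={0,1,2} → {0,1,2} (was {}); enqueue []
  #7 pop 0: in={0,1,2} → {0,1,2} (no change)
  #8 pop 2: in={0,1,2} → {} (no change)
  #9 pop 3: in={0,1,2} → {0,1,2} (no change)

Fixpoint:
  val[0] = {0,1,2}
  val[1] = {1}
  val[2] = {}
  val[3] = {0,1,2}
  val[4] = {0,1,2}
  val[5] = {0,1,2}

9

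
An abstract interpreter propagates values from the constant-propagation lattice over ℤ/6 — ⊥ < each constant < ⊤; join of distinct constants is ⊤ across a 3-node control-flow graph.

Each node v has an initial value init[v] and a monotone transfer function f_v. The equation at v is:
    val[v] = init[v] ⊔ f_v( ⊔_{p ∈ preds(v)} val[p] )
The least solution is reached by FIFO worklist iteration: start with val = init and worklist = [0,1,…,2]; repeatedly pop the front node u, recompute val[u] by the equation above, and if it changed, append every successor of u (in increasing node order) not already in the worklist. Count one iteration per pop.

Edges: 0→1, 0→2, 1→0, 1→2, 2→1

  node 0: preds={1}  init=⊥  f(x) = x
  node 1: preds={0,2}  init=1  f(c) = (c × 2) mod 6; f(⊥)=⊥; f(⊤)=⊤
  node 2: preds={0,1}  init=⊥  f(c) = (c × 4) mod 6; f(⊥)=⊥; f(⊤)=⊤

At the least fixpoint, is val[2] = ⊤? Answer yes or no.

Iteration log — 6 steps:
  step 1. node 0  ⊔preds=1  new=1  old=⊥  +wl: 
  step 2. node 1  ⊔preds=1  new=⊤  old=1  +wl: 0
  step 3. node 2  ⊔preds=⊤  new=⊤  old=⊥  +wl: 1
  step 4. node 0  ⊔preds=⊤  new=⊤  old=1  +wl: 2
  step 5. node 1  ⊔preds=⊤  new=⊤  stable
  step 6. node 2  ⊔preds=⊤  new=⊤  stable

Least fixpoint reached:
  node 0: ⊤
  node 1: ⊤
  node 2: ⊤

yes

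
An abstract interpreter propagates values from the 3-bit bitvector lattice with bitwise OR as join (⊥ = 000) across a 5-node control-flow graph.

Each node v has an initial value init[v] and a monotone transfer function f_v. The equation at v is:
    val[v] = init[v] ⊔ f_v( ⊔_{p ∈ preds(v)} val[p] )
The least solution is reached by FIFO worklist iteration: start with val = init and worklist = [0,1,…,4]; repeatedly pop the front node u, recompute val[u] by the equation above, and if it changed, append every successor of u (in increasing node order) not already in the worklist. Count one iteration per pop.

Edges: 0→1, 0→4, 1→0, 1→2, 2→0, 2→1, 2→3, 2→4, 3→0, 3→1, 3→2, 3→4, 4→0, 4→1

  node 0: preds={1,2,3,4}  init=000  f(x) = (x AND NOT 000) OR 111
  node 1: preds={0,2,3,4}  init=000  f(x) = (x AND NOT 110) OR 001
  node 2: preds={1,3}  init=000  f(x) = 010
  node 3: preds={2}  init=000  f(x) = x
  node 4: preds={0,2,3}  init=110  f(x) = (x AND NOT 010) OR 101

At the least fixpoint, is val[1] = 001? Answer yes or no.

Iteration log — 8 steps:
  step 1. node 0  ⊔preds=110  new=111  old=000  +wl: 
  step 2. node 1  ⊔preds=111  new=001  old=000  +wl: 0
  step 3. node 2  ⊔preds=001  new=010  old=000  +wl: 1
  step 4. node 3  ⊔preds=010  new=010  old=000  +wl: 2
  step 5. node 4  ⊔preds=111  new=111  old=110  +wl: 
  step 6. node 0  ⊔preds=111  new=111  stable
  step 7. node 1  ⊔preds=111  new=001  stable
  step 8. node 2  ⊔preds=011  new=010  stable

Least fixpoint reached:
  node 0: 111
  node 1: 001
  node 2: 010
  node 3: 010
  node 4: 111

yes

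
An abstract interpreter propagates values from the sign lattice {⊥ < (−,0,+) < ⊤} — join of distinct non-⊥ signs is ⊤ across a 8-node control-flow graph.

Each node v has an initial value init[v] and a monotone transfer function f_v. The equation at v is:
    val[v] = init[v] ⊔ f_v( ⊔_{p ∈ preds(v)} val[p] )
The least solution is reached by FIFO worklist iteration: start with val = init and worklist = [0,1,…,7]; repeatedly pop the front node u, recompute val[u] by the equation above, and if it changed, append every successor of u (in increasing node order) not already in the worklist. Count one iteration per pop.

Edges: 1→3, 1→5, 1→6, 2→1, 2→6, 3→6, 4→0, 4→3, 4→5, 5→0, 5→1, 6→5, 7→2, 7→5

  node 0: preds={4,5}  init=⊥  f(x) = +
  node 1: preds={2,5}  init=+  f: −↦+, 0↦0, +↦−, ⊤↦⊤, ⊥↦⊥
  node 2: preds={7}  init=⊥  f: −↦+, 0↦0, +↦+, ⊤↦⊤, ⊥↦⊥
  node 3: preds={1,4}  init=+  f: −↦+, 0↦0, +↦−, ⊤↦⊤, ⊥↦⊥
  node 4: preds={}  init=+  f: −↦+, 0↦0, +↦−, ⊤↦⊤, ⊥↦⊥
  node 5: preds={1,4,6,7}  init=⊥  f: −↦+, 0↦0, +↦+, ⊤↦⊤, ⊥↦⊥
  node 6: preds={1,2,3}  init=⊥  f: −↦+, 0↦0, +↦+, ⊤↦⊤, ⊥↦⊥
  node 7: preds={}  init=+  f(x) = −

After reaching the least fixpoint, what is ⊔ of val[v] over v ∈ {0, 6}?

⊤

Worklist (16 pops):
  #1 pop 0: in=+ → + (was ⊥); enqueue []
  #2 pop 1: in=⊥ → + (no change)
  #3 pop 2: in=+ → + (was ⊥); enqueue [1]
  #4 pop 3: in=+ → ⊤ (was +); enqueue []
  #5 pop 4: in=⊥ → + (no change)
  #6 pop 5: in=+ → + (was ⊥); enqueue [0]
  #7 pop 6: in=⊤ → ⊤ (was ⊥); enqueue [5]
  #8 pop 7: in=⊥ → ⊤ (was +); enqueue [2]
  #9 pop 1: in=+ → ⊤ (was +); enqueue [3,6]
  #10 pop 0: in=+ → + (no change)
  #11 pop 5: in=⊤ → ⊤ (was +); enqueue [0,1]
  #12 pop 2: in=⊤ → ⊤ (was +); enqueue []
  #13 pop 3: in=⊤ → ⊤ (no change)
  #14 pop 6: in=⊤ → ⊤ (no change)
  #15 pop 0: in=⊤ → + (no change)
  #16 pop 1: in=⊤ → ⊤ (no change)

Fixpoint:
  val[0] = +
  val[1] = ⊤
  val[2] = ⊤
  val[3] = ⊤
  val[4] = +
  val[5] = ⊤
  val[6] = ⊤
  val[7] = ⊤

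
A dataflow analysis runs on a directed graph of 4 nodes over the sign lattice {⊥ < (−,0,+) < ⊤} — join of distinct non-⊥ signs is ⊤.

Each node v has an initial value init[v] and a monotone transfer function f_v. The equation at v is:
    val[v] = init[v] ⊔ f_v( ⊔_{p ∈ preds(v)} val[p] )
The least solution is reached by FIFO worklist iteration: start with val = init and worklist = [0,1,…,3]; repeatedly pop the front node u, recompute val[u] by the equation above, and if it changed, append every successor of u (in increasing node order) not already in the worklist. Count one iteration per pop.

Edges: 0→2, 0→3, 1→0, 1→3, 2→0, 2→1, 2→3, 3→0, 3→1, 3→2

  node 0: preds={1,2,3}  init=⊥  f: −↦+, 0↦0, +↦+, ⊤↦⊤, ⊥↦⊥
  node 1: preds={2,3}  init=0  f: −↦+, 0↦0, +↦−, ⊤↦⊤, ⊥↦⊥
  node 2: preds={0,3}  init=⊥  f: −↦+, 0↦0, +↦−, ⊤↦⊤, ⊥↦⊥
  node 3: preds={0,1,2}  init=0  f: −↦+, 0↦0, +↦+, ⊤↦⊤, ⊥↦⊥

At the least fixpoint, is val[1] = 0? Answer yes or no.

Trace (6 dequeues):
  [1] u=0 | in 0 | out 0 | prev ⊥ | push {}
  [2] u=1 | in 0 | out 0 | ==
  [3] u=2 | in 0 | out 0 | prev ⊥ | push {0,1}
  [4] u=3 | in 0 | out 0 | ==
  [5] u=0 | in 0 | out 0 | ==
  [6] u=1 | in 0 | out 0 | ==

Converged values:
  [0] 0
  [1] 0
  [2] 0
  [3] 0

yes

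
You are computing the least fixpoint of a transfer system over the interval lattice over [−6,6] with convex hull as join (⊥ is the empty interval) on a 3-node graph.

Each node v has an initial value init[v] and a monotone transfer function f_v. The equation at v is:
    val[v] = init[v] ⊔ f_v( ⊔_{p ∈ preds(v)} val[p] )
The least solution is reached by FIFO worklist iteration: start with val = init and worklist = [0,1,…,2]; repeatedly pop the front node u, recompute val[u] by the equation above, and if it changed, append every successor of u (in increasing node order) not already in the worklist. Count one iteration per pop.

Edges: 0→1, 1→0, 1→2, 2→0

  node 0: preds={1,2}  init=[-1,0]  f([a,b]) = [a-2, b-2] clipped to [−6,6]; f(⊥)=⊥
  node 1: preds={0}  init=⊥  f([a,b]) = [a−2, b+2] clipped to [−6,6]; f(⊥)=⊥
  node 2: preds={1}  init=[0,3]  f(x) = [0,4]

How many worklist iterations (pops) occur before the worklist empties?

7

Trace (7 dequeues):
  [1] u=0 | in [0,3] | out [-2,1] | prev [-1,0] | push {}
  [2] u=1 | in [-2,1] | out [-4,3] | prev ⊥ | push {0}
  [3] u=2 | in [-4,3] | out [0,4] | prev [0,3] | push {}
  [4] u=0 | in [-4,4] | out [-6,2] | prev [-2,1] | push {1}
  [5] u=1 | in [-6,2] | out [-6,4] | prev [-4,3] | push {0,2}
  [6] u=0 | in [-6,4] | out [-6,2] | ==
  [7] u=2 | in [-6,4] | out [0,4] | ==

Converged values:
  [0] [-6,2]
  [1] [-6,4]
  [2] [0,4]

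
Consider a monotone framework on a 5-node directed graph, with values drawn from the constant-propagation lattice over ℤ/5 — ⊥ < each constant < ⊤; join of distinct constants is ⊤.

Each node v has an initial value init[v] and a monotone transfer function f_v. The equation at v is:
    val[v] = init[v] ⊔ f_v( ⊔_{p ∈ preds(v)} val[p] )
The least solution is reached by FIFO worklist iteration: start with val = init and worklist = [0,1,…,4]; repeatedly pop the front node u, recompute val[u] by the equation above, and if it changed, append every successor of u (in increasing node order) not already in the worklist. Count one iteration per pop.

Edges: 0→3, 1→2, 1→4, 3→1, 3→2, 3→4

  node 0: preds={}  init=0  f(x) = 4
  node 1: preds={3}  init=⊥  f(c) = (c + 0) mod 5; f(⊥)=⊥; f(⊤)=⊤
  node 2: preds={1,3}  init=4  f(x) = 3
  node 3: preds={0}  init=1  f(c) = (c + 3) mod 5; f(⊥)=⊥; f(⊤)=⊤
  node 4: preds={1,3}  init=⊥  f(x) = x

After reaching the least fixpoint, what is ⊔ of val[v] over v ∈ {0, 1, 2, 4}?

Iteration log — 8 steps:
  step 1. node 0  ⊔preds=⊥  new=⊤  old=0  +wl: 
  step 2. node 1  ⊔preds=1  new=1  old=⊥  +wl: 
  step 3. node 2  ⊔preds=1  new=⊤  old=4  +wl: 
  step 4. node 3  ⊔preds=⊤  new=⊤  old=1  +wl: 1,2
  step 5. node 4  ⊔preds=⊤  new=⊤  old=⊥  +wl: 
  step 6. node 1  ⊔preds=⊤  new=⊤  old=1  +wl: 4
  step 7. node 2  ⊔preds=⊤  new=⊤  stable
  step 8. node 4  ⊔preds=⊤  new=⊤  stable

Least fixpoint reached:
  node 0: ⊤
  node 1: ⊤
  node 2: ⊤
  node 3: ⊤
  node 4: ⊤

⊤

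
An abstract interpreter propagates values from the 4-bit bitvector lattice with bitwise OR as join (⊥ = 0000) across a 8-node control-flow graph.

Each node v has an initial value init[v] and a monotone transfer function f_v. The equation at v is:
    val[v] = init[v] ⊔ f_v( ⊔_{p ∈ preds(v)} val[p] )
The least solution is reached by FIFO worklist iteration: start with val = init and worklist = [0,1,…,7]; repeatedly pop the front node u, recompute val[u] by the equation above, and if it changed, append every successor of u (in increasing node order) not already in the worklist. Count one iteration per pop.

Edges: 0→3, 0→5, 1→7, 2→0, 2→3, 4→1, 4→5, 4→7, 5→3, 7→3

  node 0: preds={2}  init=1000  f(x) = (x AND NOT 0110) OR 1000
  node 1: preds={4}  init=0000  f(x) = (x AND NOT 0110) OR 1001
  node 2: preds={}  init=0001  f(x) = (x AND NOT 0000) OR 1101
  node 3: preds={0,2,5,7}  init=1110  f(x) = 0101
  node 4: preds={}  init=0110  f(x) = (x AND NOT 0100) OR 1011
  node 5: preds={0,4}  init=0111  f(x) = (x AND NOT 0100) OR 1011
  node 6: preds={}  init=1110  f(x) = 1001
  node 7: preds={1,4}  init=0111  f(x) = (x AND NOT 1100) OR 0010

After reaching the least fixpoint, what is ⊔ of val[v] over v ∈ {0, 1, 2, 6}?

1111

Trace (11 dequeues):
  [1] u=0 | in 0001 | out 1001 | prev 1000 | push {}
  [2] u=1 | in 0110 | out 1001 | prev 0000 | push {}
  [3] u=2 | in 0000 | out 1101 | prev 0001 | push {0}
  [4] u=3 | in 1111 | out 1111 | prev 1110 | push {}
  [5] u=4 | in 0000 | out 1111 | prev 0110 | push {1}
  [6] u=5 | in 1111 | out 1111 | prev 0111 | push {3}
  [7] u=6 | in 0000 | out 1111 | prev 1110 | push {}
  [8] u=7 | in 1111 | out 0111 | ==
  [9] u=0 | in 1101 | out 1001 | ==
  [10] u=1 | in 1111 | out 1001 | ==
  [11] u=3 | in 1111 | out 1111 | ==

Converged values:
  [0] 1001
  [1] 1001
  [2] 1101
  [3] 1111
  [4] 1111
  [5] 1111
  [6] 1111
  [7] 0111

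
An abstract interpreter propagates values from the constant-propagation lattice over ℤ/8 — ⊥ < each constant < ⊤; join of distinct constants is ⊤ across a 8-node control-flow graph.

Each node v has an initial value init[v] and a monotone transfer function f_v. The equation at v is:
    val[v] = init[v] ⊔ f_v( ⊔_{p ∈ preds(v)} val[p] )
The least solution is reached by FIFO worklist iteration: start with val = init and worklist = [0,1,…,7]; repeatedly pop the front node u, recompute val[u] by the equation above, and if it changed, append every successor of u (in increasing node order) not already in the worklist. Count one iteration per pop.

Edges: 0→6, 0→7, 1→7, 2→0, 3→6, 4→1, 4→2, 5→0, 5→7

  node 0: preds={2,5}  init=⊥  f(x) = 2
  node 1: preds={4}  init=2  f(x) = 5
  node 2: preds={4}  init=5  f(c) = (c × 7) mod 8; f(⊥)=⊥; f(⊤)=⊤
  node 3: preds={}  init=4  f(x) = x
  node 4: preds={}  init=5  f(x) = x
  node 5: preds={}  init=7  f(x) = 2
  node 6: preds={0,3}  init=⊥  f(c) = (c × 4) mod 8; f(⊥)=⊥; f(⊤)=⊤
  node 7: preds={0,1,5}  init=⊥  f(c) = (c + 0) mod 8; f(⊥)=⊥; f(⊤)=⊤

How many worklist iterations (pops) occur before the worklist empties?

Iteration log — 9 steps:
  step 1. node 0  ⊔preds=⊤  new=2  old=⊥  +wl: 
  step 2. node 1  ⊔preds=5  new=⊤  old=2  +wl: 
  step 3. node 2  ⊔preds=5  new=⊤  old=5  +wl: 0
  step 4. node 3  ⊔preds=⊥  new=4  stable
  step 5. node 4  ⊔preds=⊥  new=5  stable
  step 6. node 5  ⊔preds=⊥  new=⊤  old=7  +wl: 
  step 7. node 6  ⊔preds=⊤  new=⊤  old=⊥  +wl: 
  step 8. node 7  ⊔preds=⊤  new=⊤  old=⊥  +wl: 
  step 9. node 0  ⊔preds=⊤  new=2  stable

Least fixpoint reached:
  node 0: 2
  node 1: ⊤
  node 2: ⊤
  node 3: 4
  node 4: 5
  node 5: ⊤
  node 6: ⊤
  node 7: ⊤

9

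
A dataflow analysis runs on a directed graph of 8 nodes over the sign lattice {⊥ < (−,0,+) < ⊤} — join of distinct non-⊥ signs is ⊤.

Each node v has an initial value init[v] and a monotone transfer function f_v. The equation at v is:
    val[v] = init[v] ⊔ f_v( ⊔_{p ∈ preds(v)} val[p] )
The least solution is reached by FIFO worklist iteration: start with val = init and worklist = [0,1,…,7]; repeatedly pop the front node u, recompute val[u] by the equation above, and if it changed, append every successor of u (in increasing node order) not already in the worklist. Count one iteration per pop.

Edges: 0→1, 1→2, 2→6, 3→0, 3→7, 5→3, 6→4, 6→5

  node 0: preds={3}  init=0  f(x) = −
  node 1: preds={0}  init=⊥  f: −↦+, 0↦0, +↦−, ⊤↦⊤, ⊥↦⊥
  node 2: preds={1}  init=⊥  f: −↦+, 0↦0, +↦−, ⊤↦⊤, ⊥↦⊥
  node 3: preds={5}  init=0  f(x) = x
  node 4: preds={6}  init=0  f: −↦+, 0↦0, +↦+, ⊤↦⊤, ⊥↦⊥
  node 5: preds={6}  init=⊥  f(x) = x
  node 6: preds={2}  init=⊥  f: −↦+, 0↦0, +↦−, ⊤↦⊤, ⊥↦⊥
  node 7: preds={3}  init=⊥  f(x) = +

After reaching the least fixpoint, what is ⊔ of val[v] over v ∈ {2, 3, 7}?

Worklist (13 pops):
  #1 pop 0: in=0 → ⊤ (was 0); enqueue []
  #2 pop 1: in=⊤ → ⊤ (was ⊥); enqueue []
  #3 pop 2: in=⊤ → ⊤ (was ⊥); enqueue []
  #4 pop 3: in=⊥ → 0 (no change)
  #5 pop 4: in=⊥ → 0 (no change)
  #6 pop 5: in=⊥ → ⊥ (no change)
  #7 pop 6: in=⊤ → ⊤ (was ⊥); enqueue [4,5]
  #8 pop 7: in=0 → + (was ⊥); enqueue []
  #9 pop 4: in=⊤ → ⊤ (was 0); enqueue []
  #10 pop 5: in=⊤ → ⊤ (was ⊥); enqueue [3]
  #11 pop 3: in=⊤ → ⊤ (was 0); enqueue [0,7]
  #12 pop 0: in=⊤ → ⊤ (no change)
  #13 pop 7: in=⊤ → + (no change)

Fixpoint:
  val[0] = ⊤
  val[1] = ⊤
  val[2] = ⊤
  val[3] = ⊤
  val[4] = ⊤
  val[5] = ⊤
  val[6] = ⊤
  val[7] = +

⊤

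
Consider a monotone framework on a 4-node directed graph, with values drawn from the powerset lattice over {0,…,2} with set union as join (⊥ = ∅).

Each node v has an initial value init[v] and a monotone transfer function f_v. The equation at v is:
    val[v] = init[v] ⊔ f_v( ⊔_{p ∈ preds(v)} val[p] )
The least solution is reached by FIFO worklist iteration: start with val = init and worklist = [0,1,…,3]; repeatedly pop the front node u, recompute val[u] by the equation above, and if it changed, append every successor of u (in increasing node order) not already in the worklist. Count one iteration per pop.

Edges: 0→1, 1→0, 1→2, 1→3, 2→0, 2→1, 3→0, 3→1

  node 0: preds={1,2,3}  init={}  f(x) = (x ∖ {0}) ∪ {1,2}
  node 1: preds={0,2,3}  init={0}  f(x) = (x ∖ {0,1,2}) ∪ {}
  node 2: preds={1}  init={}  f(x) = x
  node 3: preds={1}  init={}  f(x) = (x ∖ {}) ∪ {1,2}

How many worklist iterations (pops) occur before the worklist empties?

Trace (6 dequeues):
  [1] u=0 | in {0} | out {1,2} | prev {} | push {}
  [2] u=1 | in {1,2} | out {0} | ==
  [3] u=2 | in {0} | out {0} | prev {} | push {0,1}
  [4] u=3 | in {0} | out {0,1,2} | prev {} | push {}
  [5] u=0 | in {0,1,2} | out {1,2} | ==
  [6] u=1 | in {0,1,2} | out {0} | ==

Converged values:
  [0] {1,2}
  [1] {0}
  [2] {0}
  [3] {0,1,2}

6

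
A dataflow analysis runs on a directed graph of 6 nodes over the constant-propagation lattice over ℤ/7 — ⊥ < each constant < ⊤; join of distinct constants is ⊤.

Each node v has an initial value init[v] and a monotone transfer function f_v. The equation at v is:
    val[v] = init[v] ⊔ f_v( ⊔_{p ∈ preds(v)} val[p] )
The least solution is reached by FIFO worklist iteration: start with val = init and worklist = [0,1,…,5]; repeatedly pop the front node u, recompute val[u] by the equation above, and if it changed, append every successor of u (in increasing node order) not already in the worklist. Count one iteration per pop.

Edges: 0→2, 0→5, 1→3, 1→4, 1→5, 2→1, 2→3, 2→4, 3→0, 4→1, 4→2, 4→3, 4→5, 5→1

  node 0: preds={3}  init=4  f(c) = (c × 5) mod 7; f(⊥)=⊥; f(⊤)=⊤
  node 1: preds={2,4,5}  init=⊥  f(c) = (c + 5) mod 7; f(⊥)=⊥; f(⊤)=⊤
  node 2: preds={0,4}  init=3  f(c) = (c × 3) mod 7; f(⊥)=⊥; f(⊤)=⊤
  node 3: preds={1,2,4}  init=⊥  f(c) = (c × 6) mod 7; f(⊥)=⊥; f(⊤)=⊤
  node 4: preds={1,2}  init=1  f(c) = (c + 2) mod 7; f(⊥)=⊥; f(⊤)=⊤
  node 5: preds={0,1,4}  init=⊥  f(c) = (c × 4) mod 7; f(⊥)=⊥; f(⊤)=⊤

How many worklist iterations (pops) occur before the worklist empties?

Iteration log — 11 steps:
  step 1. node 0  ⊔preds=⊥  new=4  stable
  step 2. node 1  ⊔preds=⊤  new=⊤  old=⊥  +wl: 
  step 3. node 2  ⊔preds=⊤  new=⊤  old=3  +wl: 1
  step 4. node 3  ⊔preds=⊤  new=⊤  old=⊥  +wl: 0
  step 5. node 4  ⊔preds=⊤  new=⊤  old=1  +wl: 2,3
  step 6. node 5  ⊔preds=⊤  new=⊤  old=⊥  +wl: 
  step 7. node 1  ⊔preds=⊤  new=⊤  stable
  step 8. node 0  ⊔preds=⊤  new=⊤  old=4  +wl: 5
  step 9. node 2  ⊔preds=⊤  new=⊤  stable
  step 10. node 3  ⊔preds=⊤  new=⊤  stable
  step 11. node 5  ⊔preds=⊤  new=⊤  stable

Least fixpoint reached:
  node 0: ⊤
  node 1: ⊤
  node 2: ⊤
  node 3: ⊤
  node 4: ⊤
  node 5: ⊤

11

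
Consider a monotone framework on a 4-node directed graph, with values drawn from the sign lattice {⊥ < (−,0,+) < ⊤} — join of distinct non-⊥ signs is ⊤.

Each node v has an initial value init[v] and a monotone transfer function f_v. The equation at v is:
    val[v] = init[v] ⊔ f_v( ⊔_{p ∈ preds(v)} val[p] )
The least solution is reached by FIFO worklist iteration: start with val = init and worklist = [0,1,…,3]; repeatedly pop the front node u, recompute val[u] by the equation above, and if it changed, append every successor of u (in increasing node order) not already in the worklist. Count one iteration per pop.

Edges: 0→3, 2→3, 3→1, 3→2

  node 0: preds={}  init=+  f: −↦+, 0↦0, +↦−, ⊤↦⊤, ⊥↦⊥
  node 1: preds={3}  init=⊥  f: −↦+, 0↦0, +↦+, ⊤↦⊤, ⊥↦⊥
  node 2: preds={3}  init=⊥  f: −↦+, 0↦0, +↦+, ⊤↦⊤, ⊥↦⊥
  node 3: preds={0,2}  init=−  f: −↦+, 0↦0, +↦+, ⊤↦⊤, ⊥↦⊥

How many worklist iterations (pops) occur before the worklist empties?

7

Trace (7 dequeues):
  [1] u=0 | in ⊥ | out + | ==
  [2] u=1 | in − | out + | prev ⊥ | push {}
  [3] u=2 | in − | out + | prev ⊥ | push {}
  [4] u=3 | in + | out ⊤ | prev − | push {1,2}
  [5] u=1 | in ⊤ | out ⊤ | prev + | push {}
  [6] u=2 | in ⊤ | out ⊤ | prev + | push {3}
  [7] u=3 | in ⊤ | out ⊤ | ==

Converged values:
  [0] +
  [1] ⊤
  [2] ⊤
  [3] ⊤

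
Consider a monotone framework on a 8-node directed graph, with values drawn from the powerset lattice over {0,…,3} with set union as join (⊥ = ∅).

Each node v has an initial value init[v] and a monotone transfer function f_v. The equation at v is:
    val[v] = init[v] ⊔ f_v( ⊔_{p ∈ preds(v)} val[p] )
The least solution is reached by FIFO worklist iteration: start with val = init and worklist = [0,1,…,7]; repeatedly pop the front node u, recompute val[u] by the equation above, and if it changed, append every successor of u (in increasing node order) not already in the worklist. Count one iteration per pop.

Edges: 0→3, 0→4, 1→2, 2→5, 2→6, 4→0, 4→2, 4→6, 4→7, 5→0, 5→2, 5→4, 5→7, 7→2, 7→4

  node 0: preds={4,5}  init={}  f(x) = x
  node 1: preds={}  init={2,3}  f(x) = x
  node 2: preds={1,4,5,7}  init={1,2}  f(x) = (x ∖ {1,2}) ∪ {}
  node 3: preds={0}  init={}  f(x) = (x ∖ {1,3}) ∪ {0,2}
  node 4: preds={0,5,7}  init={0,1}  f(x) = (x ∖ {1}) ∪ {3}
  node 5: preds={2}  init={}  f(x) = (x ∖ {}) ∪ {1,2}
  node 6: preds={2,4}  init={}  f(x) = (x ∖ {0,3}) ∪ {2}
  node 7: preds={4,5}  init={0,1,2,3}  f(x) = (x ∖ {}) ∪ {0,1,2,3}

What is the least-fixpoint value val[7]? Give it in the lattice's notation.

{0,1,2,3}

Trace (12 dequeues):
  [1] u=0 | in {0,1} | out {0,1} | prev {} | push {}
  [2] u=1 | in {} | out {2,3} | ==
  [3] u=2 | in {0,1,2,3} | out {0,1,2,3} | prev {1,2} | push {}
  [4] u=3 | in {0,1} | out {0,2} | prev {} | push {}
  [5] u=4 | in {0,1,2,3} | out {0,1,2,3} | prev {0,1} | push {0,2}
  [6] u=5 | in {0,1,2,3} | out {0,1,2,3} | prev {} | push {4}
  [7] u=6 | in {0,1,2,3} | out {1,2} | prev {} | push {}
  [8] u=7 | in {0,1,2,3} | out {0,1,2,3} | ==
  [9] u=0 | in {0,1,2,3} | out {0,1,2,3} | prev {0,1} | push {3}
  [10] u=2 | in {0,1,2,3} | out {0,1,2,3} | ==
  [11] u=4 | in {0,1,2,3} | out {0,1,2,3} | ==
  [12] u=3 | in {0,1,2,3} | out {0,2} | ==

Converged values:
  [0] {0,1,2,3}
  [1] {2,3}
  [2] {0,1,2,3}
  [3] {0,2}
  [4] {0,1,2,3}
  [5] {0,1,2,3}
  [6] {1,2}
  [7] {0,1,2,3}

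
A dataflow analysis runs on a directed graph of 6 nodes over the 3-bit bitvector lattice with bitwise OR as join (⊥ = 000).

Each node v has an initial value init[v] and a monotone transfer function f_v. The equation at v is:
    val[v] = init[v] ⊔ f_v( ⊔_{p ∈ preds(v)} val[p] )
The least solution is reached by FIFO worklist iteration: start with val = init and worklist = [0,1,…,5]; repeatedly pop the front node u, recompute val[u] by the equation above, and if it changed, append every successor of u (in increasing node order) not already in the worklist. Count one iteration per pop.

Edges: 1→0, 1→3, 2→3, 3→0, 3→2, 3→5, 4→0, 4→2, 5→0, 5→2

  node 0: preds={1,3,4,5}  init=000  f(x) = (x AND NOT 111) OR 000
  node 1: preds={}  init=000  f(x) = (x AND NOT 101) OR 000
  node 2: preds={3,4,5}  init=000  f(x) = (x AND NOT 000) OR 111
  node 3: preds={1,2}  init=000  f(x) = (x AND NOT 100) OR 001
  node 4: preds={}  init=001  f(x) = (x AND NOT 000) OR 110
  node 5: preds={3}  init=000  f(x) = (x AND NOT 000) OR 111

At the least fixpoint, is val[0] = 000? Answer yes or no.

Trace (8 dequeues):
  [1] u=0 | in 001 | out 000 | ==
  [2] u=1 | in 000 | out 000 | ==
  [3] u=2 | in 001 | out 111 | prev 000 | push {}
  [4] u=3 | in 111 | out 011 | prev 000 | push {0,2}
  [5] u=4 | in 000 | out 111 | prev 001 | push {}
  [6] u=5 | in 011 | out 111 | prev 000 | push {}
  [7] u=0 | in 111 | out 000 | ==
  [8] u=2 | in 111 | out 111 | ==

Converged values:
  [0] 000
  [1] 000
  [2] 111
  [3] 011
  [4] 111
  [5] 111

yes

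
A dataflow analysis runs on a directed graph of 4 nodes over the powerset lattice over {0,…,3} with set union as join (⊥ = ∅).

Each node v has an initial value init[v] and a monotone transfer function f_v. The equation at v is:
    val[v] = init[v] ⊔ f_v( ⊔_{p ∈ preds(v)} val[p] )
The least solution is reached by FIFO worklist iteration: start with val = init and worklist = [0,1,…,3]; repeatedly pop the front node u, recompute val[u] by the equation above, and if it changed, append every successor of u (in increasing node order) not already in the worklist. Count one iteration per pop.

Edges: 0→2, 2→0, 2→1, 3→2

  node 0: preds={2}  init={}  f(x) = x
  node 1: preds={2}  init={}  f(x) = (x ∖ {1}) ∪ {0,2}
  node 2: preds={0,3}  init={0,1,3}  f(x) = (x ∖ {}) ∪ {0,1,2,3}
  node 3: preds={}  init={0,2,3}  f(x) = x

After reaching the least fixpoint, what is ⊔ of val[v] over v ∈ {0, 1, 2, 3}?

Iteration log — 7 steps:
  step 1. node 0  ⊔preds={0,1,3}  new={0,1,3}  old={}  +wl: 
  step 2. node 1  ⊔preds={0,1,3}  new={0,2,3}  old={}  +wl: 
  step 3. node 2  ⊔preds={0,1,2,3}  new={0,1,2,3}  old={0,1,3}  +wl: 0,1
  step 4. node 3  ⊔preds={}  new={0,2,3}  stable
  step 5. node 0  ⊔preds={0,1,2,3}  new={0,1,2,3}  old={0,1,3}  +wl: 2
  step 6. node 1  ⊔preds={0,1,2,3}  new={0,2,3}  stable
  step 7. node 2  ⊔preds={0,1,2,3}  new={0,1,2,3}  stable

Least fixpoint reached:
  node 0: {0,1,2,3}
  node 1: {0,2,3}
  node 2: {0,1,2,3}
  node 3: {0,2,3}

{0,1,2,3}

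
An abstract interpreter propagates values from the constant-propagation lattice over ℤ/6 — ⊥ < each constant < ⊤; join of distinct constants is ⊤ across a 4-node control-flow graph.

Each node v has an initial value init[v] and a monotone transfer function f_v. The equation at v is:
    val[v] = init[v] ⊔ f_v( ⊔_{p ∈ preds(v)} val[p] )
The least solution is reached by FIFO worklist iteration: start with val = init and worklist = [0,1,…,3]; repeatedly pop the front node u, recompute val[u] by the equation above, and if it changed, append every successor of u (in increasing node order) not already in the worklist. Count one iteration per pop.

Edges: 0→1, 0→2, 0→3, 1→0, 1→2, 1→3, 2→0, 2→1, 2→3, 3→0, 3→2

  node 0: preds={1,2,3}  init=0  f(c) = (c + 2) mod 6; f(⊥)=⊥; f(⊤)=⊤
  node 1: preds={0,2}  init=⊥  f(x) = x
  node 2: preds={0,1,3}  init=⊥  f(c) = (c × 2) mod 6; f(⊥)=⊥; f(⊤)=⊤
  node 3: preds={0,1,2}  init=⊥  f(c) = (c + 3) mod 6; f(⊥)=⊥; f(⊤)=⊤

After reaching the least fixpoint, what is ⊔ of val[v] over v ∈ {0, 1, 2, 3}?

Trace (11 dequeues):
  [1] u=0 | in ⊥ | out 0 | ==
  [2] u=1 | in 0 | out 0 | prev ⊥ | push {0}
  [3] u=2 | in 0 | out 0 | prev ⊥ | push {1}
  [4] u=3 | in 0 | out 3 | prev ⊥ | push {2}
  [5] u=0 | in ⊤ | out ⊤ | prev 0 | push {3}
  [6] u=1 | in ⊤ | out ⊤ | prev 0 | push {0}
  [7] u=2 | in ⊤ | out ⊤ | prev 0 | push {1}
  [8] u=3 | in ⊤ | out ⊤ | prev 3 | push {2}
  [9] u=0 | in ⊤ | out ⊤ | ==
  [10] u=1 | in ⊤ | out ⊤ | ==
  [11] u=2 | in ⊤ | out ⊤ | ==

Converged values:
  [0] ⊤
  [1] ⊤
  [2] ⊤
  [3] ⊤

⊤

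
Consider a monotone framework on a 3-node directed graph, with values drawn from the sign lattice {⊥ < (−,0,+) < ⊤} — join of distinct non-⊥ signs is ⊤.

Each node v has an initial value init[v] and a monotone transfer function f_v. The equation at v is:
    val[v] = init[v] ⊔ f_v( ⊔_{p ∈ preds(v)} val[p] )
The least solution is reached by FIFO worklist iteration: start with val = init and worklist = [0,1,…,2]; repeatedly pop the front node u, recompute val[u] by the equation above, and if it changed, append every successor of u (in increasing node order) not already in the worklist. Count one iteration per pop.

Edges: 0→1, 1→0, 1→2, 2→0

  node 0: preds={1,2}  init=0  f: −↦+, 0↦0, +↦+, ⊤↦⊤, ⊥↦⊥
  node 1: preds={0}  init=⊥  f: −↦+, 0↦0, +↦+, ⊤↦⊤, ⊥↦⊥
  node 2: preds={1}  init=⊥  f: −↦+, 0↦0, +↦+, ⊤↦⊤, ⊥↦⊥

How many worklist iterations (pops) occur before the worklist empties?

4

Worklist (4 pops):
  #1 pop 0: in=⊥ → 0 (no change)
  #2 pop 1: in=0 → 0 (was ⊥); enqueue [0]
  #3 pop 2: in=0 → 0 (was ⊥); enqueue []
  #4 pop 0: in=0 → 0 (no change)

Fixpoint:
  val[0] = 0
  val[1] = 0
  val[2] = 0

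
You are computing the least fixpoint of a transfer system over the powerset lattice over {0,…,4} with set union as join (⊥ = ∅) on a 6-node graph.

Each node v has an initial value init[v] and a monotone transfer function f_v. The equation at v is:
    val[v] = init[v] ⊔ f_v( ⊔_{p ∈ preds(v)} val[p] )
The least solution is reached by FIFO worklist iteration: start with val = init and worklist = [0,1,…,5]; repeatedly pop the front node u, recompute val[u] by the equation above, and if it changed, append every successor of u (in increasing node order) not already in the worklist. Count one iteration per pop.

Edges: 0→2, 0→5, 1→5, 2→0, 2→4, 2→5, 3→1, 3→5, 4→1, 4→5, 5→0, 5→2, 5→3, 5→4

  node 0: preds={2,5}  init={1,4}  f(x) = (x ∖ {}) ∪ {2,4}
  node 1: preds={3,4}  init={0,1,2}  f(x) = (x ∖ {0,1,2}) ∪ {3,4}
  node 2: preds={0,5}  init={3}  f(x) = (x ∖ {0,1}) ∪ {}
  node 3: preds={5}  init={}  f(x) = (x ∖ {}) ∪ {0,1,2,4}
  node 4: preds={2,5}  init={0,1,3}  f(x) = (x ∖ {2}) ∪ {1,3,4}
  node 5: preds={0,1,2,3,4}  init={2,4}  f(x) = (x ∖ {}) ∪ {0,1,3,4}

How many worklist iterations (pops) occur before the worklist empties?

Iteration log — 13 steps:
  step 1. node 0  ⊔preds={2,3,4}  new={1,2,3,4}  old={1,4}  +wl: 
  step 2. node 1  ⊔preds={0,1,3}  new={0,1,2,3,4}  old={0,1,2}  +wl: 
  step 3. node 2  ⊔preds={1,2,3,4}  new={2,3,4}  old={3}  +wl: 0
  step 4. node 3  ⊔preds={2,4}  new={0,1,2,4}  old={}  +wl: 1
  step 5. node 4  ⊔preds={2,3,4}  new={0,1,3,4}  old={0,1,3}  +wl: 
  step 6. node 5  ⊔preds={0,1,2,3,4}  new={0,1,2,3,4}  old={2,4}  +wl: 2,3,4
  step 7. node 0  ⊔preds={0,1,2,3,4}  new={0,1,2,3,4}  old={1,2,3,4}  +wl: 5
  step 8. node 1  ⊔preds={0,1,2,3,4}  new={0,1,2,3,4}  stable
  step 9. node 2  ⊔preds={0,1,2,3,4}  new={2,3,4}  stable
  step 10. node 3  ⊔preds={0,1,2,3,4}  new={0,1,2,3,4}  old={0,1,2,4}  +wl: 1
  step 11. node 4  ⊔preds={0,1,2,3,4}  new={0,1,3,4}  stable
  step 12. node 5  ⊔preds={0,1,2,3,4}  new={0,1,2,3,4}  stable
  step 13. node 1  ⊔preds={0,1,2,3,4}  new={0,1,2,3,4}  stable

Least fixpoint reached:
  node 0: {0,1,2,3,4}
  node 1: {0,1,2,3,4}
  node 2: {2,3,4}
  node 3: {0,1,2,3,4}
  node 4: {0,1,3,4}
  node 5: {0,1,2,3,4}

13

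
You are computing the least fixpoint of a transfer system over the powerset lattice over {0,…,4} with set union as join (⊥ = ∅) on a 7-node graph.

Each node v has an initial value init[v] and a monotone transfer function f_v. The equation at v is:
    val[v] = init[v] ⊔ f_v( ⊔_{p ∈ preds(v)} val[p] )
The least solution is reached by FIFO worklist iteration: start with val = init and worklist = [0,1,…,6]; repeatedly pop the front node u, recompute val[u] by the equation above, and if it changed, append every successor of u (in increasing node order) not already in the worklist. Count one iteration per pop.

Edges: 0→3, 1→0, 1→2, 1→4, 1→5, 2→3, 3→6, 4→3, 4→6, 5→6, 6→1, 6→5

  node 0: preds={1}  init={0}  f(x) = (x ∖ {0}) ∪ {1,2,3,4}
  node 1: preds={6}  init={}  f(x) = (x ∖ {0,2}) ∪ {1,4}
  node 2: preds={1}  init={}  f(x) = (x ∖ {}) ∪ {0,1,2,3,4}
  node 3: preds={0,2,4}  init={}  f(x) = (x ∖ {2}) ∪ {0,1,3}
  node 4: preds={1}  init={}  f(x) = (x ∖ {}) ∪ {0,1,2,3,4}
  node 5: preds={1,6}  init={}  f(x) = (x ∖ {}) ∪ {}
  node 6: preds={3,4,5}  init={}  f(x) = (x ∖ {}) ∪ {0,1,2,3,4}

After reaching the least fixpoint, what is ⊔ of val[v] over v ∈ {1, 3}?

Trace (15 dequeues):
  [1] u=0 | in {} | out {0,1,2,3,4} | prev {0} | push {}
  [2] u=1 | in {} | out {1,4} | prev {} | push {0}
  [3] u=2 | in {1,4} | out {0,1,2,3,4} | prev {} | push {}
  [4] u=3 | in {0,1,2,3,4} | out {0,1,3,4} | prev {} | push {}
  [5] u=4 | in {1,4} | out {0,1,2,3,4} | prev {} | push {3}
  [6] u=5 | in {1,4} | out {1,4} | prev {} | push {}
  [7] u=6 | in {0,1,2,3,4} | out {0,1,2,3,4} | prev {} | push {1,5}
  [8] u=0 | in {1,4} | out {0,1,2,3,4} | ==
  [9] u=3 | in {0,1,2,3,4} | out {0,1,3,4} | ==
  [10] u=1 | in {0,1,2,3,4} | out {1,3,4} | prev {1,4} | push {0,2,4}
  [11] u=5 | in {0,1,2,3,4} | out {0,1,2,3,4} | prev {1,4} | push {6}
  [12] u=0 | in {1,3,4} | out {0,1,2,3,4} | ==
  [13] u=2 | in {1,3,4} | out {0,1,2,3,4} | ==
  [14] u=4 | in {1,3,4} | out {0,1,2,3,4} | ==
  [15] u=6 | in {0,1,2,3,4} | out {0,1,2,3,4} | ==

Converged values:
  [0] {0,1,2,3,4}
  [1] {1,3,4}
  [2] {0,1,2,3,4}
  [3] {0,1,3,4}
  [4] {0,1,2,3,4}
  [5] {0,1,2,3,4}
  [6] {0,1,2,3,4}

{0,1,3,4}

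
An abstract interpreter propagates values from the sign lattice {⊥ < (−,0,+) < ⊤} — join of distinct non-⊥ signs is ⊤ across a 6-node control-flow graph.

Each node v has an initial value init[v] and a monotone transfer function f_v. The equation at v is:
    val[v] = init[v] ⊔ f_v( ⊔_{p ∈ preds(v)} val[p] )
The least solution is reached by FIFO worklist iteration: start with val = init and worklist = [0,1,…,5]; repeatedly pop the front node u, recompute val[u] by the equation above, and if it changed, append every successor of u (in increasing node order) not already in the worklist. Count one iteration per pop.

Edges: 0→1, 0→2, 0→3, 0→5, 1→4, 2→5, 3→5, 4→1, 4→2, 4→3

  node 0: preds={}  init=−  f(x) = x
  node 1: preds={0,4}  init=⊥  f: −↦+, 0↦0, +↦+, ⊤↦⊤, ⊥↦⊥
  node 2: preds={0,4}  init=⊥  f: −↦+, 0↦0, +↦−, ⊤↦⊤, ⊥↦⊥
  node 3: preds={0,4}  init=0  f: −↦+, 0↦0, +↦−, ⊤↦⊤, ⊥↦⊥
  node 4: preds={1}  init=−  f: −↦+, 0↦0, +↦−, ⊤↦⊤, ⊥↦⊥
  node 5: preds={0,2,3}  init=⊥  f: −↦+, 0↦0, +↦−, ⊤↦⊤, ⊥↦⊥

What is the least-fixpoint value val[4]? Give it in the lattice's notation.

Iteration log — 6 steps:
  step 1. node 0  ⊔preds=⊥  new=−  stable
  step 2. node 1  ⊔preds=−  new=+  old=⊥  +wl: 
  step 3. node 2  ⊔preds=−  new=+  old=⊥  +wl: 
  step 4. node 3  ⊔preds=−  new=⊤  old=0  +wl: 
  step 5. node 4  ⊔preds=+  new=−  stable
  step 6. node 5  ⊔preds=⊤  new=⊤  old=⊥  +wl: 

Least fixpoint reached:
  node 0: −
  node 1: +
  node 2: +
  node 3: ⊤
  node 4: −
  node 5: ⊤

−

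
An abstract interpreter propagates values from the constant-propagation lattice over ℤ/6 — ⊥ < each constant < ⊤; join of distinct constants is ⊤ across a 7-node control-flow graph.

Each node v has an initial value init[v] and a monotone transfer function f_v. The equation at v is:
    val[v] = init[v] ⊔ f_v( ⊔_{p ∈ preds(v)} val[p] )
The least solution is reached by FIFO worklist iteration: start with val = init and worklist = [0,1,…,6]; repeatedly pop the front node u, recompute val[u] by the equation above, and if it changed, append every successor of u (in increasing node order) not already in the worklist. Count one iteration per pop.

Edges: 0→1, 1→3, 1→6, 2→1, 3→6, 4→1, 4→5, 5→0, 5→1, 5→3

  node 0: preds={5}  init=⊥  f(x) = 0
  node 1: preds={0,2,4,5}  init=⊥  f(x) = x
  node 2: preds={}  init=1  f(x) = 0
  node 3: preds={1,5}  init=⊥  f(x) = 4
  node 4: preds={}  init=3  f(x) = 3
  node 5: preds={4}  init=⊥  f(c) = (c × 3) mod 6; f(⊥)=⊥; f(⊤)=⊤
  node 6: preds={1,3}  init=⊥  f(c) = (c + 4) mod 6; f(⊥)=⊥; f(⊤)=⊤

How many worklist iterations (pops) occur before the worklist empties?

Trace (10 dequeues):
  [1] u=0 | in ⊥ | out 0 | prev ⊥ | push {}
  [2] u=1 | in ⊤ | out ⊤ | prev ⊥ | push {}
  [3] u=2 | in ⊥ | out ⊤ | prev 1 | push {1}
  [4] u=3 | in ⊤ | out 4 | prev ⊥ | push {}
  [5] u=4 | in ⊥ | out 3 | ==
  [6] u=5 | in 3 | out 3 | prev ⊥ | push {0,3}
  [7] u=6 | in ⊤ | out ⊤ | prev ⊥ | push {}
  [8] u=1 | in ⊤ | out ⊤ | ==
  [9] u=0 | in 3 | out 0 | ==
  [10] u=3 | in ⊤ | out 4 | ==

Converged values:
  [0] 0
  [1] ⊤
  [2] ⊤
  [3] 4
  [4] 3
  [5] 3
  [6] ⊤

10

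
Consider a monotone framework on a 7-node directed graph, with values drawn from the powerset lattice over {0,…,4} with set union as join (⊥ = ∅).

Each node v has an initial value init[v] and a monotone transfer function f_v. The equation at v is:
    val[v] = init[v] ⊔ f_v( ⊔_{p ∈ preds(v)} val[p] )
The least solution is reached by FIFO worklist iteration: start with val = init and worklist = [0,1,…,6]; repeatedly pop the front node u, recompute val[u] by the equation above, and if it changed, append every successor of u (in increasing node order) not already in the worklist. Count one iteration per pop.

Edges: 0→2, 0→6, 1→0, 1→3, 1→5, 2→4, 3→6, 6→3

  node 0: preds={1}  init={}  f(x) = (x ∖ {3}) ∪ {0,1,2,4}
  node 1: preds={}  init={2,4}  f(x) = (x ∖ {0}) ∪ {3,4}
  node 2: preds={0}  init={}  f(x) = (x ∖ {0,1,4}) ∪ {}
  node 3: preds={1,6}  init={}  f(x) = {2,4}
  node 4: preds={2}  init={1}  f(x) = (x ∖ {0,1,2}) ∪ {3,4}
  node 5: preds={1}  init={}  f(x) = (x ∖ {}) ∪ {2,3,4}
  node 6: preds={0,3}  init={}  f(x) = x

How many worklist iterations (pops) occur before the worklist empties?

9

Worklist (9 pops):
  #1 pop 0: in={2,4} → {0,1,2,4} (was {}); enqueue []
  #2 pop 1: in={} → {2,3,4} (was {2,4}); enqueue [0]
  #3 pop 2: in={0,1,2,4} → {2} (was {}); enqueue []
  #4 pop 3: in={2,3,4} → {2,4} (was {}); enqueue []
  #5 pop 4: in={2} → {1,3,4} (was {1}); enqueue []
  #6 pop 5: in={2,3,4} → {2,3,4} (was {}); enqueue []
  #7 pop 6: in={0,1,2,4} → {0,1,2,4} (was {}); enqueue [3]
  #8 pop 0: in={2,3,4} → {0,1,2,4} (no change)
  #9 pop 3: in={0,1,2,3,4} → {2,4} (no change)

Fixpoint:
  val[0] = {0,1,2,4}
  val[1] = {2,3,4}
  val[2] = {2}
  val[3] = {2,4}
  val[4] = {1,3,4}
  val[5] = {2,3,4}
  val[6] = {0,1,2,4}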